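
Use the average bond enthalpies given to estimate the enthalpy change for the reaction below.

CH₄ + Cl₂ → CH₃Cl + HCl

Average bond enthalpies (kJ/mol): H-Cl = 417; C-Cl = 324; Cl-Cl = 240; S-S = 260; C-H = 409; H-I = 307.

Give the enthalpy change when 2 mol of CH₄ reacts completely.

ΔH = −184 kJ

Bonds broken (reactants):
  C-H: 4 × 409 = 1636
  Cl-Cl: 1 × 240 = 240
  Σ(broken) = 1876 kJ
Bonds formed (products):
  C-Cl: 1 × 324 = 324
  C-H: 3 × 409 = 1227
  H-Cl: 1 × 417 = 417
  Σ(formed) = 1968 kJ
ΔH = Σ(broken) − Σ(formed) = 1876 − 1968 = −92 kJ
For 2× the reaction as written: 2 × (−92) = −184 kJ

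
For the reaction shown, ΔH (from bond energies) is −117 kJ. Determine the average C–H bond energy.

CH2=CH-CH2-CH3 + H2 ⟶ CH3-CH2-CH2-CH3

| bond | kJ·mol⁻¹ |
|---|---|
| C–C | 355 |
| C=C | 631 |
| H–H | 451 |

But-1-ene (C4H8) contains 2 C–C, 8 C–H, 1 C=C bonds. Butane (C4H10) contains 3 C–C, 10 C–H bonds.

Let D be the C–H bond energy.
Σ(broken) = 2×355 + 8×D + 1×631 + 1×451 = 1792 + 8D
Σ(formed) = 3×355 + 10×D = 1065 + 10D
ΔH = Σ(broken) − Σ(formed) = (1792 + 8D) − (1065 + 10D) = +727 − 2D
Setting this equal to −117 kJ gives 2D = 844, so D = 422 kJ/mol.

D(C–H) ≈ 422 kJ/mol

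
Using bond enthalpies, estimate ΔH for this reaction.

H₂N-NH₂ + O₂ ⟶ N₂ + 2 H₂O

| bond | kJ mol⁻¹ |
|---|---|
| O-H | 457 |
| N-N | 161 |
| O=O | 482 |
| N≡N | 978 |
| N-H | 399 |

Bonds broken (reactants):
  N-H: 4 × 399 = 1596
  N-N: 1 × 161 = 161
  O=O: 1 × 482 = 482
  Σ(broken) = 2239 kJ
Bonds formed (products):
  N≡N: 1 × 978 = 978
  O-H: 4 × 457 = 1828
  Σ(formed) = 2806 kJ
ΔH = Σ(broken) − Σ(formed) = 2239 − 2806 = −567 kJ

ΔH ≈ −567 kJ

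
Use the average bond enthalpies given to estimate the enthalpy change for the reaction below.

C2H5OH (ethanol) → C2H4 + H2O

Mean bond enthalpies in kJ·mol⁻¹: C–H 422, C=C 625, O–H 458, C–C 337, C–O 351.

Bonds broken (reactants):
  C–C: 1 × 337 = 337
  C–H: 5 × 422 = 2110
  C–O: 1 × 351 = 351
  O–H: 1 × 458 = 458
  Σ(broken) = 3256 kJ
Bonds formed (products):
  C–H: 4 × 422 = 1688
  C=C: 1 × 625 = 625
  O–H: 2 × 458 = 916
  Σ(formed) = 3229 kJ
ΔH = Σ(broken) − Σ(formed) = 3256 − 3229 = +27 kJ

ΔH ≈ +27 kJ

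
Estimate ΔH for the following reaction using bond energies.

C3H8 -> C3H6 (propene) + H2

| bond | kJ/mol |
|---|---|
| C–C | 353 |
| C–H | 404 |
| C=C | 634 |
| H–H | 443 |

ΔH ≈ +84 kJ

Bonds broken (reactants):
  C–C: 2 × 353 = 706
  C–H: 8 × 404 = 3232
  Σ(broken) = 3938 kJ
Bonds formed (products):
  C–C: 1 × 353 = 353
  C–H: 6 × 404 = 2424
  C=C: 1 × 634 = 634
  H–H: 1 × 443 = 443
  Σ(formed) = 3854 kJ
ΔH = Σ(broken) − Σ(formed) = 3938 − 3854 = +84 kJ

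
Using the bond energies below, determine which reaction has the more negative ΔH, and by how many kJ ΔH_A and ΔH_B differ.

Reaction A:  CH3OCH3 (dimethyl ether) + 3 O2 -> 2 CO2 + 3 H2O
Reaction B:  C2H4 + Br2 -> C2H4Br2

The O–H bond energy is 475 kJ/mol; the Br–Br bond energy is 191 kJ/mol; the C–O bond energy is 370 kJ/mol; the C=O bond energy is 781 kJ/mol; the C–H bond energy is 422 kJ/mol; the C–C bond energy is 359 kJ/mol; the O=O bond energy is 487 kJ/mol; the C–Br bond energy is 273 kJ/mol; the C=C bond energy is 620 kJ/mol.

Reaction A, by 1147 kJ

Reaction A:
  Bonds broken (reactants):
    C–H: 6 × 422 = 2532
    C–O: 2 × 370 = 740
    O=O: 3 × 487 = 1461
    Σ(broken) = 4733 kJ
  Bonds formed (products):
    C=O: 4 × 781 = 3124
    O–H: 6 × 475 = 2850
    Σ(formed) = 5974 kJ
  ΔH_A = 4733 − 5974 = −1241 kJ
Reaction B:
  Bonds broken (reactants):
    Br–Br: 1 × 191 = 191
    C–H: 4 × 422 = 1688
    C=C: 1 × 620 = 620
    Σ(broken) = 2499 kJ
  Bonds formed (products):
    C–Br: 2 × 273 = 546
    C–C: 1 × 359 = 359
    C–H: 4 × 422 = 1688
    Σ(formed) = 2593 kJ
  ΔH_B = 2499 − 2593 = −94 kJ
ΔH_A − ΔH_B = −1147 kJ, so reaction A has the more negative ΔH; |ΔH_A − ΔH_B| = 1147 kJ.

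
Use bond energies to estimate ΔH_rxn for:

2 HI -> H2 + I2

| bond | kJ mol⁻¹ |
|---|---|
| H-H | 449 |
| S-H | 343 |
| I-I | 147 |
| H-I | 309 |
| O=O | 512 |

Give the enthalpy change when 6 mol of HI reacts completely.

Bonds broken (reactants):
  H-I: 2 × 309 = 618
  Σ(broken) = 618 kJ
Bonds formed (products):
  H-H: 1 × 449 = 449
  I-I: 1 × 147 = 147
  Σ(formed) = 596 kJ
ΔH = Σ(broken) − Σ(formed) = 618 − 596 = +22 kJ
For 3× the reaction as written: 3 × (+22) = +66 kJ

ΔH = +66 kJ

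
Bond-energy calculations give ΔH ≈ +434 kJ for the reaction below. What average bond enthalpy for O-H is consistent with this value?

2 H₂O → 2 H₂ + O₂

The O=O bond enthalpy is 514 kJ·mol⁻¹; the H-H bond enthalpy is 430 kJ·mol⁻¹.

D(O-H) ≈ 452 kJ/mol

Let D be the O-H bond energy.
Σ(broken) = 4×D = 4D
Σ(formed) = 2×430 + 1×514 = 1374
ΔH = Σ(broken) − Σ(formed) = (4D) − (1374) = −1374 + 4D
Setting this equal to +434 kJ gives 4D = 1808, so D = 452 kJ/mol.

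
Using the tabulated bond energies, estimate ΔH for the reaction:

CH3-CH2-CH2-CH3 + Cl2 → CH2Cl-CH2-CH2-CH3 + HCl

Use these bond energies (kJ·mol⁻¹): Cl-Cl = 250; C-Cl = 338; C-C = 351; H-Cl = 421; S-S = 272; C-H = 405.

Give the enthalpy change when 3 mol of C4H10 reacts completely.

Bonds broken (reactants):
  C-C: 3 × 351 = 1053
  C-H: 10 × 405 = 4050
  Cl-Cl: 1 × 250 = 250
  Σ(broken) = 5353 kJ
Bonds formed (products):
  C-C: 3 × 351 = 1053
  C-Cl: 1 × 338 = 338
  C-H: 9 × 405 = 3645
  H-Cl: 1 × 421 = 421
  Σ(formed) = 5457 kJ
ΔH = Σ(broken) − Σ(formed) = 5353 − 5457 = −104 kJ
For 3× the reaction as written: 3 × (−104) = −312 kJ

ΔH = −312 kJ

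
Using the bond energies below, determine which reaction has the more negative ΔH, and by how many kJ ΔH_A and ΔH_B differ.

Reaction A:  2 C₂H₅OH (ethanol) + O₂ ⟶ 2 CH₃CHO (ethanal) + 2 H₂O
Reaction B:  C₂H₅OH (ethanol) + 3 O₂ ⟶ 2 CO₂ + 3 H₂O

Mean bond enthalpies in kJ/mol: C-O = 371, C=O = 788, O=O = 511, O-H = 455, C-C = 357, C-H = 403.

Reaction A:
  Bonds broken (reactants):
    C-C: 2 × 357 = 714
    C-H: 10 × 403 = 4030
    C-O: 2 × 371 = 742
    O-H: 2 × 455 = 910
    O=O: 1 × 511 = 511
    Σ(broken) = 6907 kJ
  Bonds formed (products):
    C-C: 2 × 357 = 714
    C-H: 8 × 403 = 3224
    C=O: 2 × 788 = 1576
    O-H: 4 × 455 = 1820
    Σ(formed) = 7334 kJ
  ΔH_A = 6907 − 7334 = −427 kJ
Reaction B:
  Bonds broken (reactants):
    C-C: 1 × 357 = 357
    C-H: 5 × 403 = 2015
    C-O: 1 × 371 = 371
    O-H: 1 × 455 = 455
    O=O: 3 × 511 = 1533
    Σ(broken) = 4731 kJ
  Bonds formed (products):
    C=O: 4 × 788 = 3152
    O-H: 6 × 455 = 2730
    Σ(formed) = 5882 kJ
  ΔH_B = 4731 − 5882 = −1151 kJ
ΔH_A − ΔH_B = +724 kJ, so reaction B has the more negative ΔH; |ΔH_A − ΔH_B| = 724 kJ.

Reaction B, by 724 kJ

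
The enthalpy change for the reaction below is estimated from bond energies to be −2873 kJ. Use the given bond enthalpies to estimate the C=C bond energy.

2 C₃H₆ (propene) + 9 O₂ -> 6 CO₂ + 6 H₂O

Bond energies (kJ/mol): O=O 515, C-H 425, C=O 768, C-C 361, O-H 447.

D(C=C) ≈ 625 kJ/mol

Let D be the C=C bond energy.
Σ(broken) = 2×361 + 12×425 + 2×D + 9×515 = 10457 + 2D
Σ(formed) = 12×768 + 12×447 = 14580
ΔH = Σ(broken) − Σ(formed) = (10457 + 2D) − (14580) = −4123 + 2D
Setting this equal to −2873 kJ gives 2D = 1250, so D = 625 kJ/mol.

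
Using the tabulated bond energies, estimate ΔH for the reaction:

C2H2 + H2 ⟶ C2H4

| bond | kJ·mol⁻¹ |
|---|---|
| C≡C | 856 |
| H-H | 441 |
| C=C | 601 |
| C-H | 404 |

ΔH ≈ −112 kJ

Bonds broken (reactants):
  C≡C: 1 × 856 = 856
  C-H: 2 × 404 = 808
  H-H: 1 × 441 = 441
  Σ(broken) = 2105 kJ
Bonds formed (products):
  C-H: 4 × 404 = 1616
  C=C: 1 × 601 = 601
  Σ(formed) = 2217 kJ
ΔH = Σ(broken) − Σ(formed) = 2105 − 2217 = −112 kJ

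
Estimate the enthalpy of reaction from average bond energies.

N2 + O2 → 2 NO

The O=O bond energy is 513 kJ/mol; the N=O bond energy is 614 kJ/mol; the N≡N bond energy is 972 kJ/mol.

ΔH ≈ +257 kJ

Bonds broken (reactants):
  N≡N: 1 × 972 = 972
  O=O: 1 × 513 = 513
  Σ(broken) = 1485 kJ
Bonds formed (products):
  N=O: 2 × 614 = 1228
  Σ(formed) = 1228 kJ
ΔH = Σ(broken) − Σ(formed) = 1485 − 1228 = +257 kJ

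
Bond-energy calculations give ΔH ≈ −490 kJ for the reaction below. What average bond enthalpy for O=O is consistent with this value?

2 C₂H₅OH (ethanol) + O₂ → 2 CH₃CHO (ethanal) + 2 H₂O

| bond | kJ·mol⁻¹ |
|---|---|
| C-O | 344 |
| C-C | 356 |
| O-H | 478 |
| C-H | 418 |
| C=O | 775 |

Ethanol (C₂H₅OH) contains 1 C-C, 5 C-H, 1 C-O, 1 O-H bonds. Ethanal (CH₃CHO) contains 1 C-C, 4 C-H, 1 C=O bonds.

Let D be the O=O bond energy.
Σ(broken) = 2×356 + 10×418 + 2×344 + 2×478 + 1×D = 6536 + D
Σ(formed) = 2×356 + 8×418 + 2×775 + 4×478 = 7518
ΔH = Σ(broken) − Σ(formed) = (6536 + D) − (7518) = −982 + D
Setting this equal to −490 kJ gives D = 492 kJ/mol.

D(O=O) ≈ 492 kJ/mol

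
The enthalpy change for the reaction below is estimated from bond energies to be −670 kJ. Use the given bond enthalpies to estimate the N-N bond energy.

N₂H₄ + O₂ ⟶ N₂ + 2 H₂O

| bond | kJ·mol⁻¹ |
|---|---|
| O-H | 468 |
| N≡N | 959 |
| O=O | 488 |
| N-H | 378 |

Let D be the N-N bond energy.
Σ(broken) = 4×378 + 1×D + 1×488 = 2000 + D
Σ(formed) = 1×959 + 4×468 = 2831
ΔH = Σ(broken) − Σ(formed) = (2000 + D) − (2831) = −831 + D
Setting this equal to −670 kJ gives D = 161 kJ/mol.

D(N-N) ≈ 161 kJ/mol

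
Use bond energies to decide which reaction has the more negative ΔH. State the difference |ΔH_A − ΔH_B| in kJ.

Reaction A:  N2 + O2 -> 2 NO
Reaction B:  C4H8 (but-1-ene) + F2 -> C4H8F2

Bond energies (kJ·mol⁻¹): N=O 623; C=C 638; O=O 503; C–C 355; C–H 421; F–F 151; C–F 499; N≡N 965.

Reaction A:
  Bonds broken (reactants):
    N≡N: 1 × 965 = 965
    O=O: 1 × 503 = 503
    Σ(broken) = 1468 kJ
  Bonds formed (products):
    N=O: 2 × 623 = 1246
    Σ(formed) = 1246 kJ
  ΔH_A = 1468 − 1246 = +222 kJ
Reaction B:
  Bonds broken (reactants):
    C–C: 2 × 355 = 710
    C–H: 8 × 421 = 3368
    C=C: 1 × 638 = 638
    F–F: 1 × 151 = 151
    Σ(broken) = 4867 kJ
  Bonds formed (products):
    C–C: 3 × 355 = 1065
    C–F: 2 × 499 = 998
    C–H: 8 × 421 = 3368
    Σ(formed) = 5431 kJ
  ΔH_B = 4867 − 5431 = −564 kJ
ΔH_A − ΔH_B = +786 kJ, so reaction B has the more negative ΔH; |ΔH_A − ΔH_B| = 786 kJ.

Reaction B, by 786 kJ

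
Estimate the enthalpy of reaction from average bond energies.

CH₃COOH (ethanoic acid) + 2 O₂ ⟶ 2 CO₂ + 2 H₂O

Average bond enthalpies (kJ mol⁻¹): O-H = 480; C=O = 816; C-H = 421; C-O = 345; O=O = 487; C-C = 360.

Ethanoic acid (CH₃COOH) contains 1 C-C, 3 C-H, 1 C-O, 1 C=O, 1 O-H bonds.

Bonds broken (reactants):
  C-C: 1 × 360 = 360
  C-H: 3 × 421 = 1263
  C-O: 1 × 345 = 345
  C=O: 1 × 816 = 816
  O-H: 1 × 480 = 480
  O=O: 2 × 487 = 974
  Σ(broken) = 4238 kJ
Bonds formed (products):
  C=O: 4 × 816 = 3264
  O-H: 4 × 480 = 1920
  Σ(formed) = 5184 kJ
ΔH = Σ(broken) − Σ(formed) = 4238 − 5184 = −946 kJ

ΔH ≈ −946 kJ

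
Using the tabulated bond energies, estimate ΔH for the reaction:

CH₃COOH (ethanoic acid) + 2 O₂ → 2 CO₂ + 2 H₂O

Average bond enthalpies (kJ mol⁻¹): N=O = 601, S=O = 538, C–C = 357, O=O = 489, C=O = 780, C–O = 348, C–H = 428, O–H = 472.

ΔH ≈ −789 kJ

Bonds broken (reactants):
  C–C: 1 × 357 = 357
  C–H: 3 × 428 = 1284
  C–O: 1 × 348 = 348
  C=O: 1 × 780 = 780
  O–H: 1 × 472 = 472
  O=O: 2 × 489 = 978
  Σ(broken) = 4219 kJ
Bonds formed (products):
  C=O: 4 × 780 = 3120
  O–H: 4 × 472 = 1888
  Σ(formed) = 5008 kJ
ΔH = Σ(broken) − Σ(formed) = 4219 − 5008 = −789 kJ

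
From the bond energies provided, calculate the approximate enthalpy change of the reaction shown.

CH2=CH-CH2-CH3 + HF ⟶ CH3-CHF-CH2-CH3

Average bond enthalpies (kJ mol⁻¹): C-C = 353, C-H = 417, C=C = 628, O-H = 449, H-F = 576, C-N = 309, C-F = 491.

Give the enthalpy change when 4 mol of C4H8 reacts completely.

Bonds broken (reactants):
  C-C: 2 × 353 = 706
  C-H: 8 × 417 = 3336
  C=C: 1 × 628 = 628
  H-F: 1 × 576 = 576
  Σ(broken) = 5246 kJ
Bonds formed (products):
  C-C: 3 × 353 = 1059
  C-F: 1 × 491 = 491
  C-H: 9 × 417 = 3753
  Σ(formed) = 5303 kJ
ΔH = Σ(broken) − Σ(formed) = 5246 − 5303 = −57 kJ
For 4× the reaction as written: 4 × (−57) = −228 kJ

ΔH = −228 kJ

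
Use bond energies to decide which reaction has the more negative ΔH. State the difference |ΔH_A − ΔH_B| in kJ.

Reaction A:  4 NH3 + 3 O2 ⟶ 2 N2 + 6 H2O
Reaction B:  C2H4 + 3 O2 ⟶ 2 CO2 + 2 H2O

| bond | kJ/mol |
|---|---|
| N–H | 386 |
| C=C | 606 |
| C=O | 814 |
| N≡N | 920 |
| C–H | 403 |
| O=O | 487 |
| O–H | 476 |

Reaction B, by 22 kJ

Reaction A:
  Bonds broken (reactants):
    N–H: 12 × 386 = 4632
    O=O: 3 × 487 = 1461
    Σ(broken) = 6093 kJ
  Bonds formed (products):
    N≡N: 2 × 920 = 1840
    O–H: 12 × 476 = 5712
    Σ(formed) = 7552 kJ
  ΔH_A = 6093 − 7552 = −1459 kJ
Reaction B:
  Bonds broken (reactants):
    C–H: 4 × 403 = 1612
    C=C: 1 × 606 = 606
    O=O: 3 × 487 = 1461
    Σ(broken) = 3679 kJ
  Bonds formed (products):
    C=O: 4 × 814 = 3256
    O–H: 4 × 476 = 1904
    Σ(formed) = 5160 kJ
  ΔH_B = 3679 − 5160 = −1481 kJ
ΔH_A − ΔH_B = +22 kJ, so reaction B has the more negative ΔH; |ΔH_A − ΔH_B| = 22 kJ.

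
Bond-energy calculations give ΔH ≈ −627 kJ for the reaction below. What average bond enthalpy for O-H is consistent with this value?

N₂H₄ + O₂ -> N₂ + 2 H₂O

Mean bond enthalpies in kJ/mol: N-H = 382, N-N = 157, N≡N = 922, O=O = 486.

Let D be the O-H bond energy.
Σ(broken) = 4×382 + 1×157 + 1×486 = 2171
Σ(formed) = 1×922 + 4×D = 922 + 4D
ΔH = Σ(broken) − Σ(formed) = (2171) − (922 + 4D) = +1249 − 4D
Setting this equal to −627 kJ gives 4D = 1876, so D = 469 kJ/mol.

D(O-H) ≈ 469 kJ/mol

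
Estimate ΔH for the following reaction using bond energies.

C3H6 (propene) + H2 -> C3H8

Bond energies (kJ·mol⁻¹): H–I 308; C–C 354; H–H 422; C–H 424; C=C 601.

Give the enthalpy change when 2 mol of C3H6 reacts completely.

ΔH = −358 kJ

Bonds broken (reactants):
  C–C: 1 × 354 = 354
  C–H: 6 × 424 = 2544
  C=C: 1 × 601 = 601
  H–H: 1 × 422 = 422
  Σ(broken) = 3921 kJ
Bonds formed (products):
  C–C: 2 × 354 = 708
  C–H: 8 × 424 = 3392
  Σ(formed) = 4100 kJ
ΔH = Σ(broken) − Σ(formed) = 3921 − 4100 = −179 kJ
For 2× the reaction as written: 2 × (−179) = −358 kJ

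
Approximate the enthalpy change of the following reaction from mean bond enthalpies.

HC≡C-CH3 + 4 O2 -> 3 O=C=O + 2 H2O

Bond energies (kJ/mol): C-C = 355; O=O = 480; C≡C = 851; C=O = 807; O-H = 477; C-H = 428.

Bonds broken (reactants):
  C≡C: 1 × 851 = 851
  C-C: 1 × 355 = 355
  C-H: 4 × 428 = 1712
  O=O: 4 × 480 = 1920
  Σ(broken) = 4838 kJ
Bonds formed (products):
  C=O: 6 × 807 = 4842
  O-H: 4 × 477 = 1908
  Σ(formed) = 6750 kJ
ΔH = Σ(broken) − Σ(formed) = 4838 − 6750 = −1912 kJ

ΔH ≈ −1912 kJ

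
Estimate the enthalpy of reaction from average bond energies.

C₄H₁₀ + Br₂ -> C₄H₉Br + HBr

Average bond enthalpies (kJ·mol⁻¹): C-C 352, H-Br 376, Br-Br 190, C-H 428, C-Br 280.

ΔH ≈ −38 kJ

Bonds broken (reactants):
  Br-Br: 1 × 190 = 190
  C-C: 3 × 352 = 1056
  C-H: 10 × 428 = 4280
  Σ(broken) = 5526 kJ
Bonds formed (products):
  C-Br: 1 × 280 = 280
  C-C: 3 × 352 = 1056
  C-H: 9 × 428 = 3852
  H-Br: 1 × 376 = 376
  Σ(formed) = 5564 kJ
ΔH = Σ(broken) − Σ(formed) = 5526 − 5564 = −38 kJ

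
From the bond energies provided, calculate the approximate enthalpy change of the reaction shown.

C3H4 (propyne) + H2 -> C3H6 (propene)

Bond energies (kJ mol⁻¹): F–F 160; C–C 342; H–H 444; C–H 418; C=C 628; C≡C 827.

ΔH ≈ −193 kJ

Bonds broken (reactants):
  C≡C: 1 × 827 = 827
  C–C: 1 × 342 = 342
  C–H: 4 × 418 = 1672
  H–H: 1 × 444 = 444
  Σ(broken) = 3285 kJ
Bonds formed (products):
  C–C: 1 × 342 = 342
  C–H: 6 × 418 = 2508
  C=C: 1 × 628 = 628
  Σ(formed) = 3478 kJ
ΔH = Σ(broken) − Σ(formed) = 3285 − 3478 = −193 kJ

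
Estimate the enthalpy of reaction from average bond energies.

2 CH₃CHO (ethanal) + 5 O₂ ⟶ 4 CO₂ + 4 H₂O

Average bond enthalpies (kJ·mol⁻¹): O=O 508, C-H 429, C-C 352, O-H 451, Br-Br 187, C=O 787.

Bonds broken (reactants):
  C-C: 2 × 352 = 704
  C-H: 8 × 429 = 3432
  C=O: 2 × 787 = 1574
  O=O: 5 × 508 = 2540
  Σ(broken) = 8250 kJ
Bonds formed (products):
  C=O: 8 × 787 = 6296
  O-H: 8 × 451 = 3608
  Σ(formed) = 9904 kJ
ΔH = Σ(broken) − Σ(formed) = 8250 − 9904 = −1654 kJ

ΔH ≈ −1654 kJ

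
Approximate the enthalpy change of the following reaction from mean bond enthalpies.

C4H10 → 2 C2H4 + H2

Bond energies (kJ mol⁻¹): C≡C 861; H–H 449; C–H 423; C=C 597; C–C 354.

ΔH ≈ +265 kJ

Bonds broken (reactants):
  C–C: 3 × 354 = 1062
  C–H: 10 × 423 = 4230
  Σ(broken) = 5292 kJ
Bonds formed (products):
  C–H: 8 × 423 = 3384
  C=C: 2 × 597 = 1194
  H–H: 1 × 449 = 449
  Σ(formed) = 5027 kJ
ΔH = Σ(broken) − Σ(formed) = 5292 − 5027 = +265 kJ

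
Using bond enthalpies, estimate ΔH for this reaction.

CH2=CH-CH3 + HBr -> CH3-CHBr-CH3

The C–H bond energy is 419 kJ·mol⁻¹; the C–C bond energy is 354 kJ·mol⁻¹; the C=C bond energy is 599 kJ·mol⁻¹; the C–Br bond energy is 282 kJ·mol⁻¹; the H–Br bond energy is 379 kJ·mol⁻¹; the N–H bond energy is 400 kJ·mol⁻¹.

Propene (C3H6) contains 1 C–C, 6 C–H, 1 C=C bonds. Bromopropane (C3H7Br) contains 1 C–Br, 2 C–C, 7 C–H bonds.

Bonds broken (reactants):
  C–C: 1 × 354 = 354
  C–H: 6 × 419 = 2514
  C=C: 1 × 599 = 599
  H–Br: 1 × 379 = 379
  Σ(broken) = 3846 kJ
Bonds formed (products):
  C–Br: 1 × 282 = 282
  C–C: 2 × 354 = 708
  C–H: 7 × 419 = 2933
  Σ(formed) = 3923 kJ
ΔH = Σ(broken) − Σ(formed) = 3846 − 3923 = −77 kJ

ΔH ≈ −77 kJ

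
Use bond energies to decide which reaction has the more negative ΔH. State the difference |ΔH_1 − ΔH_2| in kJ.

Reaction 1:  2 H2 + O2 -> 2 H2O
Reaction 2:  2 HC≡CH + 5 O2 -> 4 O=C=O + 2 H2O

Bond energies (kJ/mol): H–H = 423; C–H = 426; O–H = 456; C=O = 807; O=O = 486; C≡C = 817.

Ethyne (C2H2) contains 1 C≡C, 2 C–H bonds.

Reaction 2, by 2020 kJ

Reaction 1:
  Bonds broken (reactants):
    H–H: 2 × 423 = 846
    O=O: 1 × 486 = 486
    Σ(broken) = 1332 kJ
  Bonds formed (products):
    O–H: 4 × 456 = 1824
    Σ(formed) = 1824 kJ
  ΔH_1 = 1332 − 1824 = −492 kJ
Reaction 2:
  Bonds broken (reactants):
    C≡C: 2 × 817 = 1634
    C–H: 4 × 426 = 1704
    O=O: 5 × 486 = 2430
    Σ(broken) = 5768 kJ
  Bonds formed (products):
    C=O: 8 × 807 = 6456
    O–H: 4 × 456 = 1824
    Σ(formed) = 8280 kJ
  ΔH_2 = 5768 − 8280 = −2512 kJ
ΔH_1 − ΔH_2 = +2020 kJ, so reaction 2 has the more negative ΔH; |ΔH_1 − ΔH_2| = 2020 kJ.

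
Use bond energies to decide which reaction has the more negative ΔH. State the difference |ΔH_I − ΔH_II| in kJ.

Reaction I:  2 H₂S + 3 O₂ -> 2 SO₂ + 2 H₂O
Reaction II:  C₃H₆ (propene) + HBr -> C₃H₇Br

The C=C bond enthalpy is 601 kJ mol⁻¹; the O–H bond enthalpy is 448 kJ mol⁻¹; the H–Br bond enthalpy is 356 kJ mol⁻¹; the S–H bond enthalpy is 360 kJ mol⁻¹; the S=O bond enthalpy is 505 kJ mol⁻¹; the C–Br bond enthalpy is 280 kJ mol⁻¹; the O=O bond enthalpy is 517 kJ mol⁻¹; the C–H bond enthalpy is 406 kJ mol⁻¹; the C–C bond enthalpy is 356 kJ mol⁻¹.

Reaction I:
  Bonds broken (reactants):
    O=O: 3 × 517 = 1551
    S–H: 4 × 360 = 1440
    Σ(broken) = 2991 kJ
  Bonds formed (products):
    O–H: 4 × 448 = 1792
    S=O: 4 × 505 = 2020
    Σ(formed) = 3812 kJ
  ΔH_I = 2991 − 3812 = −821 kJ
Reaction II:
  Bonds broken (reactants):
    C–C: 1 × 356 = 356
    C–H: 6 × 406 = 2436
    C=C: 1 × 601 = 601
    H–Br: 1 × 356 = 356
    Σ(broken) = 3749 kJ
  Bonds formed (products):
    C–Br: 1 × 280 = 280
    C–C: 2 × 356 = 712
    C–H: 7 × 406 = 2842
    Σ(formed) = 3834 kJ
  ΔH_II = 3749 − 3834 = −85 kJ
ΔH_I − ΔH_II = −736 kJ, so reaction I has the more negative ΔH; |ΔH_I − ΔH_II| = 736 kJ.

Reaction I, by 736 kJ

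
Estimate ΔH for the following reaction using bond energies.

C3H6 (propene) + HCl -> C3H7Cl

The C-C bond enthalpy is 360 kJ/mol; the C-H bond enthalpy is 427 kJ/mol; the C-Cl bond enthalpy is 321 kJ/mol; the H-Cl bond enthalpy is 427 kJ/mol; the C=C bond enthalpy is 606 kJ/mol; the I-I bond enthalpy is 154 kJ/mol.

Bonds broken (reactants):
  C-C: 1 × 360 = 360
  C-H: 6 × 427 = 2562
  C=C: 1 × 606 = 606
  H-Cl: 1 × 427 = 427
  Σ(broken) = 3955 kJ
Bonds formed (products):
  C-C: 2 × 360 = 720
  C-Cl: 1 × 321 = 321
  C-H: 7 × 427 = 2989
  Σ(formed) = 4030 kJ
ΔH = Σ(broken) − Σ(formed) = 3955 − 4030 = −75 kJ

ΔH ≈ −75 kJ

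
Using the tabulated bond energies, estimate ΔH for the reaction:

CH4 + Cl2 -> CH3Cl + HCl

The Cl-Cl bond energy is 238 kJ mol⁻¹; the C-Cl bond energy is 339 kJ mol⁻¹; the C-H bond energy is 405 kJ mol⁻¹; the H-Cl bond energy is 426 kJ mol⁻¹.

ΔH ≈ −122 kJ

Bonds broken (reactants):
  C-H: 4 × 405 = 1620
  Cl-Cl: 1 × 238 = 238
  Σ(broken) = 1858 kJ
Bonds formed (products):
  C-Cl: 1 × 339 = 339
  C-H: 3 × 405 = 1215
  H-Cl: 1 × 426 = 426
  Σ(formed) = 1980 kJ
ΔH = Σ(broken) − Σ(formed) = 1858 − 1980 = −122 kJ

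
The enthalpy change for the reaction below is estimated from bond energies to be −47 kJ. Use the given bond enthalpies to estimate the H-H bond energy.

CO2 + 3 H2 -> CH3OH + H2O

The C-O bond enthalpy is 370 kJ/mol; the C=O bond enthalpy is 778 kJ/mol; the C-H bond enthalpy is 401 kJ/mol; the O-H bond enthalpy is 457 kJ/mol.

D(H-H) ≈ 447 kJ/mol

Let D be the H-H bond energy.
Σ(broken) = 2×778 + 3×D = 1556 + 3D
Σ(formed) = 3×401 + 1×370 + 3×457 = 2944
ΔH = Σ(broken) − Σ(formed) = (1556 + 3D) − (2944) = −1388 + 3D
Setting this equal to −47 kJ gives 3D = 1341, so D = 447 kJ/mol.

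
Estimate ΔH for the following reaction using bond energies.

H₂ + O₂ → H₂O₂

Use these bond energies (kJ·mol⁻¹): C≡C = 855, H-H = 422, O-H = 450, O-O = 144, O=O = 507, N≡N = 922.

Bonds broken (reactants):
  H-H: 1 × 422 = 422
  O=O: 1 × 507 = 507
  Σ(broken) = 929 kJ
Bonds formed (products):
  O-H: 2 × 450 = 900
  O-O: 1 × 144 = 144
  Σ(formed) = 1044 kJ
ΔH = Σ(broken) − Σ(formed) = 929 − 1044 = −115 kJ

ΔH ≈ −115 kJ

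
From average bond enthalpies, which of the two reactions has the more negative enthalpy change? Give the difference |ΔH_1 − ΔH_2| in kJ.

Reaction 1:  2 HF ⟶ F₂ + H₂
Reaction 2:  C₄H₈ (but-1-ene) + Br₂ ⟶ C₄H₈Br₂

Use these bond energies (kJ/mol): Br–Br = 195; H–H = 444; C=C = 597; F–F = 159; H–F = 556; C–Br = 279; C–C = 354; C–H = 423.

Reaction 2, by 629 kJ

Reaction 1:
  Bonds broken (reactants):
    H–F: 2 × 556 = 1112
    Σ(broken) = 1112 kJ
  Bonds formed (products):
    F–F: 1 × 159 = 159
    H–H: 1 × 444 = 444
    Σ(formed) = 603 kJ
  ΔH_1 = 1112 − 603 = +509 kJ
Reaction 2:
  Bonds broken (reactants):
    Br–Br: 1 × 195 = 195
    C–C: 2 × 354 = 708
    C–H: 8 × 423 = 3384
    C=C: 1 × 597 = 597
    Σ(broken) = 4884 kJ
  Bonds formed (products):
    C–Br: 2 × 279 = 558
    C–C: 3 × 354 = 1062
    C–H: 8 × 423 = 3384
    Σ(formed) = 5004 kJ
  ΔH_2 = 4884 − 5004 = −120 kJ
ΔH_1 − ΔH_2 = +629 kJ, so reaction 2 has the more negative ΔH; |ΔH_1 − ΔH_2| = 629 kJ.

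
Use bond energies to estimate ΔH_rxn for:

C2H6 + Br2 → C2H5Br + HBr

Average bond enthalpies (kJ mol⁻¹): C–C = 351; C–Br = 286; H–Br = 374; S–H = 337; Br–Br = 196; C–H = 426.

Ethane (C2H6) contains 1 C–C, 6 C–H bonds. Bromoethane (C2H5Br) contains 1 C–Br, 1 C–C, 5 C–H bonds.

Bonds broken (reactants):
  Br–Br: 1 × 196 = 196
  C–C: 1 × 351 = 351
  C–H: 6 × 426 = 2556
  Σ(broken) = 3103 kJ
Bonds formed (products):
  C–Br: 1 × 286 = 286
  C–C: 1 × 351 = 351
  C–H: 5 × 426 = 2130
  H–Br: 1 × 374 = 374
  Σ(formed) = 3141 kJ
ΔH = Σ(broken) − Σ(formed) = 3103 − 3141 = −38 kJ

ΔH ≈ −38 kJ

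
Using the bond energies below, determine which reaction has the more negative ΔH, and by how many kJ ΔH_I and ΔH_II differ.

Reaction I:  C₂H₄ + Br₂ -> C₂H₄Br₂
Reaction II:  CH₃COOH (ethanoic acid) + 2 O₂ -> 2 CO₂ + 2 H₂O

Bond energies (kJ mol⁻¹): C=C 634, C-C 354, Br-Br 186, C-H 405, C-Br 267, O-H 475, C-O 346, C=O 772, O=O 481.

Reaction II, by 796 kJ

Reaction I:
  Bonds broken (reactants):
    Br-Br: 1 × 186 = 186
    C-H: 4 × 405 = 1620
    C=C: 1 × 634 = 634
    Σ(broken) = 2440 kJ
  Bonds formed (products):
    C-Br: 2 × 267 = 534
    C-C: 1 × 354 = 354
    C-H: 4 × 405 = 1620
    Σ(formed) = 2508 kJ
  ΔH_I = 2440 − 2508 = −68 kJ
Reaction II:
  Bonds broken (reactants):
    C-C: 1 × 354 = 354
    C-H: 3 × 405 = 1215
    C-O: 1 × 346 = 346
    C=O: 1 × 772 = 772
    O-H: 1 × 475 = 475
    O=O: 2 × 481 = 962
    Σ(broken) = 4124 kJ
  Bonds formed (products):
    C=O: 4 × 772 = 3088
    O-H: 4 × 475 = 1900
    Σ(formed) = 4988 kJ
  ΔH_II = 4124 − 4988 = −864 kJ
ΔH_I − ΔH_II = +796 kJ, so reaction II has the more negative ΔH; |ΔH_I − ΔH_II| = 796 kJ.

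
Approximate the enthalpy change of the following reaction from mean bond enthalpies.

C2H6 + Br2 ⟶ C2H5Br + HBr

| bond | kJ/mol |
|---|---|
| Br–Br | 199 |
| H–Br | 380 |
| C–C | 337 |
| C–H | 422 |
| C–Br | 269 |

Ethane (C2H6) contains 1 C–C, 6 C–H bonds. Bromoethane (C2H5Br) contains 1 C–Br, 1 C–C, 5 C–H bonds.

Bonds broken (reactants):
  Br–Br: 1 × 199 = 199
  C–C: 1 × 337 = 337
  C–H: 6 × 422 = 2532
  Σ(broken) = 3068 kJ
Bonds formed (products):
  C–Br: 1 × 269 = 269
  C–C: 1 × 337 = 337
  C–H: 5 × 422 = 2110
  H–Br: 1 × 380 = 380
  Σ(formed) = 3096 kJ
ΔH = Σ(broken) − Σ(formed) = 3068 − 3096 = −28 kJ

ΔH ≈ −28 kJ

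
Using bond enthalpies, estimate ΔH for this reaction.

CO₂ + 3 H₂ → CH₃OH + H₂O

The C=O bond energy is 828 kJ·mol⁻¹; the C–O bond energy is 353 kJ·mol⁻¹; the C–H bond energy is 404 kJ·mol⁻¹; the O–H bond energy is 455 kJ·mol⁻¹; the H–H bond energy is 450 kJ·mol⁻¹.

ΔH ≈ +76 kJ

Bonds broken (reactants):
  C=O: 2 × 828 = 1656
  H–H: 3 × 450 = 1350
  Σ(broken) = 3006 kJ
Bonds formed (products):
  C–H: 3 × 404 = 1212
  C–O: 1 × 353 = 353
  O–H: 3 × 455 = 1365
  Σ(formed) = 2930 kJ
ΔH = Σ(broken) − Σ(formed) = 3006 − 2930 = +76 kJ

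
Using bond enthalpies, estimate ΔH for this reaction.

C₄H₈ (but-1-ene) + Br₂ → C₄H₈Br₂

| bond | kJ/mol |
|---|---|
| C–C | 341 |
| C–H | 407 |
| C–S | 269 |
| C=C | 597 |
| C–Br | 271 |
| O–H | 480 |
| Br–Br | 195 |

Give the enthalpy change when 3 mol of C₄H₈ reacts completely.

ΔH = −273 kJ

Bonds broken (reactants):
  Br–Br: 1 × 195 = 195
  C–C: 2 × 341 = 682
  C–H: 8 × 407 = 3256
  C=C: 1 × 597 = 597
  Σ(broken) = 4730 kJ
Bonds formed (products):
  C–Br: 2 × 271 = 542
  C–C: 3 × 341 = 1023
  C–H: 8 × 407 = 3256
  Σ(formed) = 4821 kJ
ΔH = Σ(broken) − Σ(formed) = 4730 − 4821 = −91 kJ
For 3× the reaction as written: 3 × (−91) = −273 kJ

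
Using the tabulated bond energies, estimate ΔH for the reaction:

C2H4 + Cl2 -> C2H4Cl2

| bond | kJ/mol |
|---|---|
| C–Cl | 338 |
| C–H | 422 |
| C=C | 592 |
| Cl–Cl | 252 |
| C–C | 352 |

Bonds broken (reactants):
  C–H: 4 × 422 = 1688
  C=C: 1 × 592 = 592
  Cl–Cl: 1 × 252 = 252
  Σ(broken) = 2532 kJ
Bonds formed (products):
  C–C: 1 × 352 = 352
  C–Cl: 2 × 338 = 676
  C–H: 4 × 422 = 1688
  Σ(formed) = 2716 kJ
ΔH = Σ(broken) − Σ(formed) = 2532 − 2716 = −184 kJ

ΔH ≈ −184 kJ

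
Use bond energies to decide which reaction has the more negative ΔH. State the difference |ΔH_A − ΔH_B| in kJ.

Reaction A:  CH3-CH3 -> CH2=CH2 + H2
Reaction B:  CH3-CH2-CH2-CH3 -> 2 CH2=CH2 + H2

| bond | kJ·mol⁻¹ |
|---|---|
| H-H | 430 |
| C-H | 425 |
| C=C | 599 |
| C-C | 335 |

Reaction A:
  Bonds broken (reactants):
    C-C: 1 × 335 = 335
    C-H: 6 × 425 = 2550
    Σ(broken) = 2885 kJ
  Bonds formed (products):
    C-H: 4 × 425 = 1700
    C=C: 1 × 599 = 599
    H-H: 1 × 430 = 430
    Σ(formed) = 2729 kJ
  ΔH_A = 2885 − 2729 = +156 kJ
Reaction B:
  Bonds broken (reactants):
    C-C: 3 × 335 = 1005
    C-H: 10 × 425 = 4250
    Σ(broken) = 5255 kJ
  Bonds formed (products):
    C-H: 8 × 425 = 3400
    C=C: 2 × 599 = 1198
    H-H: 1 × 430 = 430
    Σ(formed) = 5028 kJ
  ΔH_B = 5255 − 5028 = +227 kJ
ΔH_A − ΔH_B = −71 kJ, so reaction A has the more negative ΔH; |ΔH_A − ΔH_B| = 71 kJ.

Reaction A, by 71 kJ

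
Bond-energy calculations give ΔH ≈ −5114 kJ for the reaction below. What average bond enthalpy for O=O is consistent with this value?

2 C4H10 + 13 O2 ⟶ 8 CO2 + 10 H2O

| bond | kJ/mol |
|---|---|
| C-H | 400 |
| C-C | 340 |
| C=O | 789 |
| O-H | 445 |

Let D be the O=O bond energy.
Σ(broken) = 6×340 + 20×400 + 13×D = 10040 + 13D
Σ(formed) = 16×789 + 20×445 = 21524
ΔH = Σ(broken) − Σ(formed) = (10040 + 13D) − (21524) = −11484 + 13D
Setting this equal to −5114 kJ gives 13D = 6370, so D = 490 kJ/mol.

D(O=O) ≈ 490 kJ/mol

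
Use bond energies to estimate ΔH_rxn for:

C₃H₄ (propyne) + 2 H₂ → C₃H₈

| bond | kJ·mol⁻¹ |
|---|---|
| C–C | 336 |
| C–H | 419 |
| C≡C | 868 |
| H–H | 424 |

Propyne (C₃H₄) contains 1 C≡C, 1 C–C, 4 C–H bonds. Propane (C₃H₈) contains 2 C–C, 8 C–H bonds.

Bonds broken (reactants):
  C≡C: 1 × 868 = 868
  C–C: 1 × 336 = 336
  C–H: 4 × 419 = 1676
  H–H: 2 × 424 = 848
  Σ(broken) = 3728 kJ
Bonds formed (products):
  C–C: 2 × 336 = 672
  C–H: 8 × 419 = 3352
  Σ(formed) = 4024 kJ
ΔH = Σ(broken) − Σ(formed) = 3728 − 4024 = −296 kJ

ΔH ≈ −296 kJ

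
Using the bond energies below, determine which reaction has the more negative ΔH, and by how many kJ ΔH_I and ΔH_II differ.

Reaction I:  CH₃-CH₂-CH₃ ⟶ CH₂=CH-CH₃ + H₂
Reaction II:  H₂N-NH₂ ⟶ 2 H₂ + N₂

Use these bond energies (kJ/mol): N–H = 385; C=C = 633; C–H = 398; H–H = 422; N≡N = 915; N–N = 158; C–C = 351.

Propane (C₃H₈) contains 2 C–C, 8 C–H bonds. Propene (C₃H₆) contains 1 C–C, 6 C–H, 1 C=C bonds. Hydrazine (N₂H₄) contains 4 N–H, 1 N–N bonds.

Reaction II, by 153 kJ

Reaction I:
  Bonds broken (reactants):
    C–C: 2 × 351 = 702
    C–H: 8 × 398 = 3184
    Σ(broken) = 3886 kJ
  Bonds formed (products):
    C–C: 1 × 351 = 351
    C–H: 6 × 398 = 2388
    C=C: 1 × 633 = 633
    H–H: 1 × 422 = 422
    Σ(formed) = 3794 kJ
  ΔH_I = 3886 − 3794 = +92 kJ
Reaction II:
  Bonds broken (reactants):
    N–H: 4 × 385 = 1540
    N–N: 1 × 158 = 158
    Σ(broken) = 1698 kJ
  Bonds formed (products):
    H–H: 2 × 422 = 844
    N≡N: 1 × 915 = 915
    Σ(formed) = 1759 kJ
  ΔH_II = 1698 − 1759 = −61 kJ
ΔH_I − ΔH_II = +153 kJ, so reaction II has the more negative ΔH; |ΔH_I − ΔH_II| = 153 kJ.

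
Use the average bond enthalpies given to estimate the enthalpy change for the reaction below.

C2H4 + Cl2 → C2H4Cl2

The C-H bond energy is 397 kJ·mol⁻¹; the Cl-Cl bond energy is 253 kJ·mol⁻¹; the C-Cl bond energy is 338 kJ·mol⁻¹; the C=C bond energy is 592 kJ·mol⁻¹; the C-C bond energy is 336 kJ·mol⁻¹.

ΔH ≈ −167 kJ

Bonds broken (reactants):
  C-H: 4 × 397 = 1588
  C=C: 1 × 592 = 592
  Cl-Cl: 1 × 253 = 253
  Σ(broken) = 2433 kJ
Bonds formed (products):
  C-C: 1 × 336 = 336
  C-Cl: 2 × 338 = 676
  C-H: 4 × 397 = 1588
  Σ(formed) = 2600 kJ
ΔH = Σ(broken) − Σ(formed) = 2433 − 2600 = −167 kJ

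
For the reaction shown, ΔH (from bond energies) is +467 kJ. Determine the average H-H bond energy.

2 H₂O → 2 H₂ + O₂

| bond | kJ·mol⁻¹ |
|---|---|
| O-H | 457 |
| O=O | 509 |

Let D be the H-H bond energy.
Σ(broken) = 4×457 = 1828
Σ(formed) = 2×D + 1×509 = 509 + 2D
ΔH = Σ(broken) − Σ(formed) = (1828) − (509 + 2D) = +1319 − 2D
Setting this equal to +467 kJ gives 2D = 852, so D = 426 kJ/mol.

D(H-H) ≈ 426 kJ/mol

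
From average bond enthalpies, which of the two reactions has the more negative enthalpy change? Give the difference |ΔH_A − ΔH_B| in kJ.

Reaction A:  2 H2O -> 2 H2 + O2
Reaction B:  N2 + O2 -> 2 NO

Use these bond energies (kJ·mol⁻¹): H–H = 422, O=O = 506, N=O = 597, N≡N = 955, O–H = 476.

Reaction A:
  Bonds broken (reactants):
    O–H: 4 × 476 = 1904
    Σ(broken) = 1904 kJ
  Bonds formed (products):
    H–H: 2 × 422 = 844
    O=O: 1 × 506 = 506
    Σ(formed) = 1350 kJ
  ΔH_A = 1904 − 1350 = +554 kJ
Reaction B:
  Bonds broken (reactants):
    N≡N: 1 × 955 = 955
    O=O: 1 × 506 = 506
    Σ(broken) = 1461 kJ
  Bonds formed (products):
    N=O: 2 × 597 = 1194
    Σ(formed) = 1194 kJ
  ΔH_B = 1461 − 1194 = +267 kJ
ΔH_A − ΔH_B = +287 kJ, so reaction B has the more negative ΔH; |ΔH_A − ΔH_B| = 287 kJ.

Reaction B, by 287 kJ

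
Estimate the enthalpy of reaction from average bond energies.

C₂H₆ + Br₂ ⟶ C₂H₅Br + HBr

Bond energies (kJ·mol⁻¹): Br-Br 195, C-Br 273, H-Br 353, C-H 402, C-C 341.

ΔH ≈ −29 kJ

Bonds broken (reactants):
  Br-Br: 1 × 195 = 195
  C-C: 1 × 341 = 341
  C-H: 6 × 402 = 2412
  Σ(broken) = 2948 kJ
Bonds formed (products):
  C-Br: 1 × 273 = 273
  C-C: 1 × 341 = 341
  C-H: 5 × 402 = 2010
  H-Br: 1 × 353 = 353
  Σ(formed) = 2977 kJ
ΔH = Σ(broken) − Σ(formed) = 2948 − 2977 = −29 kJ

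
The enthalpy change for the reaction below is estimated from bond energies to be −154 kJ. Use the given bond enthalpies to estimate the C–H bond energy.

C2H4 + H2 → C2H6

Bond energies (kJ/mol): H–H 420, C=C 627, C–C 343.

D(C–H) ≈ 429 kJ/mol

Let D be the C–H bond energy.
Σ(broken) = 4×D + 1×627 + 1×420 = 1047 + 4D
Σ(formed) = 1×343 + 6×D = 343 + 6D
ΔH = Σ(broken) − Σ(formed) = (1047 + 4D) − (343 + 6D) = +704 − 2D
Setting this equal to −154 kJ gives 2D = 858, so D = 429 kJ/mol.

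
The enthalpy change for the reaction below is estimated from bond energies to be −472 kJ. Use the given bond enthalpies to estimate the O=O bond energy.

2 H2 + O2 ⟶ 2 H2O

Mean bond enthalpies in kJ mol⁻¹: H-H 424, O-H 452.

Let D be the O=O bond energy.
Σ(broken) = 2×424 + 1×D = 848 + D
Σ(formed) = 4×452 = 1808
ΔH = Σ(broken) − Σ(formed) = (848 + D) − (1808) = −960 + D
Setting this equal to −472 kJ gives D = 488 kJ/mol.

D(O=O) ≈ 488 kJ/mol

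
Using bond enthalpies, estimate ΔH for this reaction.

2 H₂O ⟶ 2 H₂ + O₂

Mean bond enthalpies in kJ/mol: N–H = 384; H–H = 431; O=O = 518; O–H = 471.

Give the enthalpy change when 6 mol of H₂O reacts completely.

Bonds broken (reactants):
  O–H: 4 × 471 = 1884
  Σ(broken) = 1884 kJ
Bonds formed (products):
  H–H: 2 × 431 = 862
  O=O: 1 × 518 = 518
  Σ(formed) = 1380 kJ
ΔH = Σ(broken) − Σ(formed) = 1884 − 1380 = +504 kJ
For 3× the reaction as written: 3 × (+504) = +1512 kJ

ΔH = +1512 kJ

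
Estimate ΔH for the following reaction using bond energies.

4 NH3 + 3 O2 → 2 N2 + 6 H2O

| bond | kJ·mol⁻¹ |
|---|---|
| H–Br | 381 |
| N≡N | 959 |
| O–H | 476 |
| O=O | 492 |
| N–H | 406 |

ΔH ≈ −1282 kJ

Bonds broken (reactants):
  N–H: 12 × 406 = 4872
  O=O: 3 × 492 = 1476
  Σ(broken) = 6348 kJ
Bonds formed (products):
  N≡N: 2 × 959 = 1918
  O–H: 12 × 476 = 5712
  Σ(formed) = 7630 kJ
ΔH = Σ(broken) − Σ(formed) = 6348 − 7630 = −1282 kJ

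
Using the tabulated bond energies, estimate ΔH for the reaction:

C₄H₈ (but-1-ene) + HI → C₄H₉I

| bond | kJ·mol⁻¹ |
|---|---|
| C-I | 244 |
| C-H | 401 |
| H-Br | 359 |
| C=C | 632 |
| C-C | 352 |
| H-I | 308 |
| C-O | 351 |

ΔH ≈ −57 kJ

Bonds broken (reactants):
  C-C: 2 × 352 = 704
  C-H: 8 × 401 = 3208
  C=C: 1 × 632 = 632
  H-I: 1 × 308 = 308
  Σ(broken) = 4852 kJ
Bonds formed (products):
  C-C: 3 × 352 = 1056
  C-H: 9 × 401 = 3609
  C-I: 1 × 244 = 244
  Σ(formed) = 4909 kJ
ΔH = Σ(broken) − Σ(formed) = 4852 − 4909 = −57 kJ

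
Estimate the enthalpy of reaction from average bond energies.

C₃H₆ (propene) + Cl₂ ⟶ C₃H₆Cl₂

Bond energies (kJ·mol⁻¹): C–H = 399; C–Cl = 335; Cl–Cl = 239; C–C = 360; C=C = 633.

ΔH ≈ −158 kJ

Bonds broken (reactants):
  C–C: 1 × 360 = 360
  C–H: 6 × 399 = 2394
  C=C: 1 × 633 = 633
  Cl–Cl: 1 × 239 = 239
  Σ(broken) = 3626 kJ
Bonds formed (products):
  C–C: 2 × 360 = 720
  C–Cl: 2 × 335 = 670
  C–H: 6 × 399 = 2394
  Σ(formed) = 3784 kJ
ΔH = Σ(broken) − Σ(formed) = 3626 − 3784 = −158 kJ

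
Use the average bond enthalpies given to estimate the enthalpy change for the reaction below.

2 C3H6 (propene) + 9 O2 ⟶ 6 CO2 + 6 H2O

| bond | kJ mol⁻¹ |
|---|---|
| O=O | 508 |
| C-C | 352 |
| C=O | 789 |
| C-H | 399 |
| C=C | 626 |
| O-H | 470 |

ΔH ≈ −3792 kJ

Bonds broken (reactants):
  C-C: 2 × 352 = 704
  C-H: 12 × 399 = 4788
  C=C: 2 × 626 = 1252
  O=O: 9 × 508 = 4572
  Σ(broken) = 11316 kJ
Bonds formed (products):
  C=O: 12 × 789 = 9468
  O-H: 12 × 470 = 5640
  Σ(formed) = 15108 kJ
ΔH = Σ(broken) − Σ(formed) = 11316 − 15108 = −3792 kJ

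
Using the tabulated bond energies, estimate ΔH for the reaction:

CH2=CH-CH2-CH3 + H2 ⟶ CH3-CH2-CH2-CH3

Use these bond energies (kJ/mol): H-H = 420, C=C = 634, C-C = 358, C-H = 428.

Bonds broken (reactants):
  C-C: 2 × 358 = 716
  C-H: 8 × 428 = 3424
  C=C: 1 × 634 = 634
  H-H: 1 × 420 = 420
  Σ(broken) = 5194 kJ
Bonds formed (products):
  C-C: 3 × 358 = 1074
  C-H: 10 × 428 = 4280
  Σ(formed) = 5354 kJ
ΔH = Σ(broken) − Σ(formed) = 5194 − 5354 = −160 kJ

ΔH ≈ −160 kJ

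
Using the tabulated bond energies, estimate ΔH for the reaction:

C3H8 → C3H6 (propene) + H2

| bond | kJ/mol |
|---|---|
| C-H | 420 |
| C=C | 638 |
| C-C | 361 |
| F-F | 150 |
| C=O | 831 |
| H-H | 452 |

ΔH ≈ +111 kJ

Bonds broken (reactants):
  C-C: 2 × 361 = 722
  C-H: 8 × 420 = 3360
  Σ(broken) = 4082 kJ
Bonds formed (products):
  C-C: 1 × 361 = 361
  C-H: 6 × 420 = 2520
  C=C: 1 × 638 = 638
  H-H: 1 × 452 = 452
  Σ(formed) = 3971 kJ
ΔH = Σ(broken) − Σ(formed) = 4082 − 3971 = +111 kJ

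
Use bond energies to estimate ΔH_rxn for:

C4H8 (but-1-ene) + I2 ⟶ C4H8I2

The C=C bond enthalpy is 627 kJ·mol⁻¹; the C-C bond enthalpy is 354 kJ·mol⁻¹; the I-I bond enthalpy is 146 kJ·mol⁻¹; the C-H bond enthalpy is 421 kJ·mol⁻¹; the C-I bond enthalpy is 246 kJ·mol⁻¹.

Bonds broken (reactants):
  C-C: 2 × 354 = 708
  C-H: 8 × 421 = 3368
  C=C: 1 × 627 = 627
  I-I: 1 × 146 = 146
  Σ(broken) = 4849 kJ
Bonds formed (products):
  C-C: 3 × 354 = 1062
  C-H: 8 × 421 = 3368
  C-I: 2 × 246 = 492
  Σ(formed) = 4922 kJ
ΔH = Σ(broken) − Σ(formed) = 4849 − 4922 = −73 kJ

ΔH ≈ −73 kJ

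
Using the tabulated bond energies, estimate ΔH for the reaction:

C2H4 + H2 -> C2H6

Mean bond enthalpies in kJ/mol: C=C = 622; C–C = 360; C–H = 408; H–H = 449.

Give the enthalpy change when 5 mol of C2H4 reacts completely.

Bonds broken (reactants):
  C–H: 4 × 408 = 1632
  C=C: 1 × 622 = 622
  H–H: 1 × 449 = 449
  Σ(broken) = 2703 kJ
Bonds formed (products):
  C–C: 1 × 360 = 360
  C–H: 6 × 408 = 2448
  Σ(formed) = 2808 kJ
ΔH = Σ(broken) − Σ(formed) = 2703 − 2808 = −105 kJ
For 5× the reaction as written: 5 × (−105) = −525 kJ

ΔH = −525 kJ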